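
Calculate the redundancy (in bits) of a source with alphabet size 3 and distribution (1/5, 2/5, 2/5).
0.0630 bits

Redundancy measures how far a source is from maximum entropy:
R = H_max - H(X)

Maximum entropy for 3 symbols: H_max = log_2(3) = 1.5850 bits
Actual entropy: H(X) = 1.5219 bits
Redundancy: R = 1.5850 - 1.5219 = 0.0630 bits

This redundancy represents potential for compression: the source could be compressed by 0.0630 bits per symbol.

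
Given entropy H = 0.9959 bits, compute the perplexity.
1.9943

Perplexity is 2^H (or exp(H) for natural log).

H = 0.9959 bits
Perplexity = 2^0.9959 = 1.9943

Interpretation: The model's uncertainty is equivalent to choosing uniformly among 2.0 options.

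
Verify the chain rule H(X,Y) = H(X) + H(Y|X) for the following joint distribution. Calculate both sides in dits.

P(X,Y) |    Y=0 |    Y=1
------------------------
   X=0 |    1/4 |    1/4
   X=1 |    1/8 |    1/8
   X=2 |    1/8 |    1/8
H(X,Y) = 0.7526, H(X) = 0.4515, H(Y|X) = 0.3010 (all in dits)

Chain rule: H(X,Y) = H(X) + H(Y|X)

Left side — joint entropy directly:
H(X,Y) = -Σ p(x,y) log p(x,y) = 0.7526 dits

Right side — compute H(Y|X) from the conditional distributions:
P(X) = (1/2, 1/4, 1/4), so H(X) = 0.4515 dits
H(Y|X) = Σ_x P(X=x) · H(Y|X=x):
  P(Y|X=0) = (1/2, 1/2), H(Y|X=0) = 0.3010, weight P(X=0) = 1/2
  P(Y|X=1) = (1/2, 1/2), H(Y|X=1) = 0.3010, weight P(X=1) = 1/4
  P(Y|X=2) = (1/2, 1/2), H(Y|X=2) = 0.3010, weight P(X=2) = 1/4
H(Y|X) = 0.3010 dits

H(X) + H(Y|X) = 0.4515 + 0.3010 = 0.7526 dits

Both sides equal 0.7526 dits. ✓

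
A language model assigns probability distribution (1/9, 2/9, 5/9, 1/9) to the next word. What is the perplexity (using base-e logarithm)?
3.1552

Perplexity is e^H (or exp(H) for natural log).

First, H = -Σ p log p = 1.1491 nats
Perplexity = e^1.1491 = 3.1552

Interpretation: The model's uncertainty is equivalent to choosing uniformly among 3.2 options.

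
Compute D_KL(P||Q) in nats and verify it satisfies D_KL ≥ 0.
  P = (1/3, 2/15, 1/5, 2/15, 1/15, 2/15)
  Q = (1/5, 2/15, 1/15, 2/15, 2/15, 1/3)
0.2216 nats

KL divergence satisfies the Gibbs inequality: D_KL(P||Q) ≥ 0 for all distributions P, Q.

D_KL(P||Q) = Σ p(x) log(p(x)/q(x))
Term by term:
  x=0: 1/3 × log_e[(1/3)/(1/5)] = 0.1703
  x=1: 2/15 × log_e[(2/15)/(2/15)] = 0.0000
  x=2: 1/5 × log_e[(1/5)/(1/15)] = 0.2197
  x=3: 2/15 × log_e[(2/15)/(2/15)] = 0.0000
  x=4: 1/15 × log_e[(1/15)/(2/15)] = -0.0462
  x=5: 2/15 × log_e[(2/15)/(1/3)] = -0.1222
D_KL(P||Q) = 0.2216 nats

D_KL(P||Q) = 0.2216 ≥ 0 ✓

This non-negativity is a fundamental property: relative entropy cannot be negative because it measures how different Q is from P.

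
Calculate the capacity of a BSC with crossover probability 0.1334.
0.4333 bits

For a binary symmetric channel (BSC) with error probability p:
Capacity C = 1 - H(p) bits per symbol

where H(p) = -p log₂(p) - (1-p) log₂(1-p) is the binary entropy function.

H(0.1334) = 0.5667 bits
C = 1 - 0.5667 = 0.4333 bits per symbol

This means we can reliably transmit up to 0.4333 bits of information per channel use.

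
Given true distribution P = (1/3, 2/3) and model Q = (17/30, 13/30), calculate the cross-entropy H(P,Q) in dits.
0.3243 dits

Cross-entropy: H(P,Q) = -Σ p(x) log q(x)

Alternatively: H(P,Q) = H(P) + D_KL(P||Q)
H(P) = 0.2764 dits
D_KL(P||Q) = 0.0479 dits

H(P,Q) = 0.2764 + 0.0479 = 0.3243 dits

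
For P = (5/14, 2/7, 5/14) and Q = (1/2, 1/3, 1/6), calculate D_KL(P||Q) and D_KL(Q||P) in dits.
D_KL(P||Q) = 0.0469, D_KL(Q||P) = 0.0402

KL divergence is not symmetric: D_KL(P||Q) ≠ D_KL(Q||P) in general.

D_KL(P||Q) = 0.0469 dits
D_KL(Q||P) = 0.0402 dits

No, they are not equal!

This asymmetry is why KL divergence is not a true distance metric.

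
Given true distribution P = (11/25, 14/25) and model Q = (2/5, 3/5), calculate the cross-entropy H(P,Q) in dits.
0.2993 dits

Cross-entropy: H(P,Q) = -Σ p(x) log q(x)

Alternatively: H(P,Q) = H(P) + D_KL(P||Q)
H(P) = 0.2979 dits
D_KL(P||Q) = 0.0014 dits

H(P,Q) = 0.2979 + 0.0014 = 0.2993 dits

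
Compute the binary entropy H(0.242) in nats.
0.5534 nats

The binary entropy function is:
H(p) = -p log(p) - (1-p) log(1-p)

H(0.242) = -0.242 × log_e(0.242) - 0.758 × log_e(0.758)
H(0.242) = 0.5534 nats

Note: Binary entropy is maximized at p=0.5 (H=1 bit) and minimized at p=0 or p=1 (H=0).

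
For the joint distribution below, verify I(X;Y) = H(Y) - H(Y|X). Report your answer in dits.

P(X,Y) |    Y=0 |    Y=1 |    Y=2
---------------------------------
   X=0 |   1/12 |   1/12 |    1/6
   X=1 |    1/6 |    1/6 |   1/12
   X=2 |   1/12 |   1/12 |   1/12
I(X;Y) = 0.0164 dits

Mutual information has multiple equivalent forms:
- I(X;Y) = H(X) - H(X|Y)
- I(X;Y) = H(Y) - H(Y|X)
- I(X;Y) = H(X) + H(Y) - H(X,Y)

Computing all quantities:
H(X) = 0.4680, H(Y) = 0.4771, H(X,Y) = 0.9287
H(X|Y) = 0.4515, H(Y|X) = 0.4607

Verification:
H(X) - H(X|Y) = 0.4680 - 0.4515 = 0.0164
H(Y) - H(Y|X) = 0.4771 - 0.4607 = 0.0164
H(X) + H(Y) - H(X,Y) = 0.4680 + 0.4771 - 0.9287 = 0.0164

All forms give I(X;Y) = 0.0164 dits. ✓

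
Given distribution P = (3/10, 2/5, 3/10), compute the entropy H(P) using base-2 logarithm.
1.5710 bits

Shannon entropy is H(X) = -Σ p(x) log p(x).

For P = (3/10, 2/5, 3/10):
H = -3/10 × log_2(3/10) -2/5 × log_2(2/5) -3/10 × log_2(3/10)
H = 1.5710 bits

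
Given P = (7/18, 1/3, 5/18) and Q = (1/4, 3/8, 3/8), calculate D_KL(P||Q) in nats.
0.0492 nats

KL divergence: D_KL(P||Q) = Σ p(x) log(p(x)/q(x))

Computing term by term:
  x=0: 7/18 × log_e[(7/18)/(1/4)] = 7/18 × 0.4418 = 0.1718
  x=1: 1/3 × log_e[(1/3)/(3/8)] = 1/3 × -0.1178 = -0.0393
  x=2: 5/18 × log_e[(5/18)/(3/8)] = 5/18 × -0.3001 = -0.0834

D_KL(P||Q) = 0.0492 nats

Note: KL divergence is always non-negative and equals 0 iff P = Q.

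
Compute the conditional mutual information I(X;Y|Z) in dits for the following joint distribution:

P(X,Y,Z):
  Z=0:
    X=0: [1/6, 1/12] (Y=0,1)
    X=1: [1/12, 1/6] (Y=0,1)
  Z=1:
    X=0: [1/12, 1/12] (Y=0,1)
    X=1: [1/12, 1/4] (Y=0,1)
0.0189 dits

Conditional mutual information: I(X;Y|Z) = H(X|Z) + H(Y|Z) - H(X,Y|Z)

H(Z) = 0.3010
H(X,Z) = 0.5898 → H(X|Z) = 0.2887
H(Y,Z) = 0.5898 → H(Y|Z) = 0.2887
H(X,Y,Z) = 0.8596 → H(X,Y|Z) = 0.5585

I(X;Y|Z) = 0.2887 + 0.2887 - 0.5585 = 0.0189 dits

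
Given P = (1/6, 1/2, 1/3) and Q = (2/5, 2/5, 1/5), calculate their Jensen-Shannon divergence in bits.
0.0519 bits

Jensen-Shannon divergence is:
JSD(P||Q) = 0.5 × D_KL(P||M) + 0.5 × D_KL(Q||M)
where M = 0.5 × (P + Q) is the mixture distribution.

M = 0.5 × (1/6, 1/2, 1/3) + 0.5 × (2/5, 2/5, 1/5) = (0.283333, 9/20, 4/15)

D_KL(P||M) = 0.0557 bits
D_KL(Q||M) = 0.0480 bits

JSD(P||Q) = 0.5 × 0.0557 + 0.5 × 0.0480 = 0.0519 bits

Unlike KL divergence, JSD is symmetric and bounded: 0 ≤ JSD ≤ log(2).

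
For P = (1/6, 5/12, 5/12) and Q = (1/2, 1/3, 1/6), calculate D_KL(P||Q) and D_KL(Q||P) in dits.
D_KL(P||Q) = 0.1267, D_KL(Q||P) = 0.1399

KL divergence is not symmetric: D_KL(P||Q) ≠ D_KL(Q||P) in general.

D_KL(P||Q) = 0.1267 dits
D_KL(Q||P) = 0.1399 dits

No, they are not equal!

This asymmetry is why KL divergence is not a true distance metric.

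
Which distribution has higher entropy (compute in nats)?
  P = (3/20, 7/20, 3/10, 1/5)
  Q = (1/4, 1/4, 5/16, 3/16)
Q

Computing entropies in nats:
H(P) = 1.3351
H(Q) = 1.3705

Distribution Q has higher entropy.

Intuition: The distribution closer to uniform (more spread out) has higher entropy.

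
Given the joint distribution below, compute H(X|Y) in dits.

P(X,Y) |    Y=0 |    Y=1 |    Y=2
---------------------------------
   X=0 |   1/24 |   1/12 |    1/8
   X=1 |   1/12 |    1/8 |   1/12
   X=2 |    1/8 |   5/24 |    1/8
0.4528 dits

Using the chain rule: H(X|Y) = H(X,Y) - H(Y)

First, compute H(X,Y) = 0.9208 dits

Marginal P(Y) = (1/4, 5/12, 1/3)
H(Y) = 0.4680 dits

H(X|Y) = H(X,Y) - H(Y) = 0.9208 - 0.4680 = 0.4528 dits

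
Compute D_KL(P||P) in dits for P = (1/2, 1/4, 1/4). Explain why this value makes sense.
0.0000 dits

KL divergence satisfies the Gibbs inequality: D_KL(P||Q) ≥ 0 for all distributions P, Q.

D_KL(P||Q) = Σ p(x) log(p(x)/q(x))
Each term is p(x) × log_10(p(x)/p(x)) = p(x) × log_10(1) = 0, so the sum is 0.
D_KL(P||Q) = 0.0000 dits

When P = Q, the KL divergence is exactly 0, as there is no 'divergence' between identical distributions.

This non-negativity is a fundamental property: relative entropy cannot be negative because it measures how different Q is from P.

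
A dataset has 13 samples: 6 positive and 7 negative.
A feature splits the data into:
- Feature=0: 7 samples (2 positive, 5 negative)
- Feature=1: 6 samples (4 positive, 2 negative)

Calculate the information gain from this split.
0.1071 bits

Information Gain = H(Y) - H(Y|Feature)

Before split:
P(positive) = 6/13 = 0.4615
H(Y) = 0.9957 bits

After split:
Feature=0: H = 0.8631 bits (weight = 7/13)
Feature=1: H = 0.9183 bits (weight = 6/13)
H(Y|Feature) = (7/13)×0.8631 + (6/13)×0.9183 = 0.8886 bits

Information Gain = 0.9957 - 0.8886 = 0.1071 bits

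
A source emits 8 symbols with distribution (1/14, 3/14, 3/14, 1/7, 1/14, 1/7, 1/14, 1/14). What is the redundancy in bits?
0.1576 bits

Redundancy measures how far a source is from maximum entropy:
R = H_max - H(X)

Maximum entropy for 8 symbols: H_max = log_2(8) = 3.0000 bits
Actual entropy: H(X) = 2.8424 bits
Redundancy: R = 3.0000 - 2.8424 = 0.1576 bits

This redundancy represents potential for compression: the source could be compressed by 0.1576 bits per symbol.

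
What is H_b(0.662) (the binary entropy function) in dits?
0.2778 dits

The binary entropy function is:
H(p) = -p log(p) - (1-p) log(1-p)

H(0.662) = -0.662 × log_10(0.662) - 0.338 × log_10(0.338)
H(0.662) = 0.2778 dits

Note: Binary entropy is maximized at p=0.5 (H=1 bit) and minimized at p=0 or p=1 (H=0).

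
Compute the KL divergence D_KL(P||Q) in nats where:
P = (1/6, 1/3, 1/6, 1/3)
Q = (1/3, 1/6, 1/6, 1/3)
0.1155 nats

KL divergence: D_KL(P||Q) = Σ p(x) log(p(x)/q(x))

Computing term by term:
  x=0: 1/6 × log_e[(1/6)/(1/3)] = 1/6 × -0.6931 = -0.1155
  x=1: 1/3 × log_e[(1/3)/(1/6)] = 1/3 × 0.6931 = 0.2310
  x=2: 1/6 × log_e[(1/6)/(1/6)] = 1/6 × 0.0000 = 0.0000
  x=3: 1/3 × log_e[(1/3)/(1/3)] = 1/3 × 0.0000 = 0.0000

D_KL(P||Q) = 0.1155 nats

Note: KL divergence is always non-negative and equals 0 iff P = Q.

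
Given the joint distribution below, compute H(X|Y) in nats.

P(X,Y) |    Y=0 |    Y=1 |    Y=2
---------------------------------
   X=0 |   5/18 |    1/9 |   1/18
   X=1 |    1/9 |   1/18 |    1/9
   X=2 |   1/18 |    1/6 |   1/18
0.9683 nats

Using the chain rule: H(X|Y) = H(X,Y) - H(Y)

First, compute H(X,Y) = 2.0292 nats

Marginal P(Y) = (4/9, 1/3, 2/9)
H(Y) = 1.0609 nats

H(X|Y) = H(X,Y) - H(Y) = 2.0292 - 1.0609 = 0.9683 nats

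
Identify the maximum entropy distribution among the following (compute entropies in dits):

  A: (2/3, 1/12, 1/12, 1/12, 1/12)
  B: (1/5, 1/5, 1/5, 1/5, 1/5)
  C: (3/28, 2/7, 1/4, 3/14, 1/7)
B

For a discrete distribution over n outcomes, entropy is maximized by the uniform distribution.

Computing entropies:
H(A) = 0.4771 dits
H(B) = 0.6990 dits
H(C) = 0.6740 dits

The uniform distribution (where all probabilities equal 1/5) achieves the maximum entropy of log_10(5) = 0.6990 dits.

Distribution B has the highest entropy.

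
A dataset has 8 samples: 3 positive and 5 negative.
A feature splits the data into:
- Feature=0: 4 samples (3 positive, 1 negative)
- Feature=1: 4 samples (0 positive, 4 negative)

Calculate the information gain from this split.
0.5488 bits

Information Gain = H(Y) - H(Y|Feature)

Before split:
P(positive) = 3/8 = 0.3750
H(Y) = 0.9544 bits

After split:
Feature=0: H = 0.8113 bits (weight = 4/8)
Feature=1: H = 0.0000 bits (weight = 4/8)
H(Y|Feature) = (4/8)×0.8113 + (4/8)×0.0000 = 0.4056 bits

Information Gain = 0.9544 - 0.4056 = 0.5488 bits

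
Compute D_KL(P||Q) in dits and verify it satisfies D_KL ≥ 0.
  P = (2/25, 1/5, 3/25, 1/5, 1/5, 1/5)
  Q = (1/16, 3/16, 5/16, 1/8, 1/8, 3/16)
0.0516 dits

KL divergence satisfies the Gibbs inequality: D_KL(P||Q) ≥ 0 for all distributions P, Q.

D_KL(P||Q) = Σ p(x) log(p(x)/q(x))
Term by term:
  x=0: 2/25 × log_10[(2/25)/(1/16)] = 0.0086
  x=1: 1/5 × log_10[(1/5)/(3/16)] = 0.0056
  x=2: 3/25 × log_10[(3/25)/(5/16)] = -0.0499
  x=3: 1/5 × log_10[(1/5)/(1/8)] = 0.0408
  x=4: 1/5 × log_10[(1/5)/(1/8)] = 0.0408
  x=5: 1/5 × log_10[(1/5)/(3/16)] = 0.0056
D_KL(P||Q) = 0.0516 dits

D_KL(P||Q) = 0.0516 ≥ 0 ✓

This non-negativity is a fundamental property: relative entropy cannot be negative because it measures how different Q is from P.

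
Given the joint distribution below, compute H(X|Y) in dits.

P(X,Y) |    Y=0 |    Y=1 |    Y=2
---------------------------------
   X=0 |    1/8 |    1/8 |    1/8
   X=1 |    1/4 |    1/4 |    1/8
0.2826 dits

Using the chain rule: H(X|Y) = H(X,Y) - H(Y)

First, compute H(X,Y) = 0.7526 dits

Marginal P(Y) = (3/8, 3/8, 1/4)
H(Y) = 0.4700 dits

H(X|Y) = H(X,Y) - H(Y) = 0.7526 - 0.4700 = 0.2826 dits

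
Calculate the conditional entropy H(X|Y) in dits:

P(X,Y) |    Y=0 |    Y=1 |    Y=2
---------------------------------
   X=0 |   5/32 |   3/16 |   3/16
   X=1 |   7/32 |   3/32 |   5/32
0.2912 dits

Using the chain rule: H(X|Y) = H(X,Y) - H(Y)

First, compute H(X,Y) = 0.7653 dits

Marginal P(Y) = (3/8, 9/32, 11/32)
H(Y) = 0.4741 dits

H(X|Y) = H(X,Y) - H(Y) = 0.7653 - 0.4741 = 0.2912 dits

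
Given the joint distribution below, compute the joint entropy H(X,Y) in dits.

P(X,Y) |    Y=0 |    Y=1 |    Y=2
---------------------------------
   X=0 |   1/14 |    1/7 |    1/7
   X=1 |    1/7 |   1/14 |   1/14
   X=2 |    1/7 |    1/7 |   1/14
0.9311 dits

Joint entropy is H(X,Y) = -Σ_{x,y} p(x,y) log p(x,y).

Summing over all non-zero entries:
H(X,Y) = -[1/14·log_10(1/14) + 1/7·log_10(1/7) + 1/7·log_10(1/7) + 1/7·log_10(1/7) + 1/14·log_10(1/14) + 1/14·log_10(1/14) + 1/7·log_10(1/7) + 1/7·log_10(1/7) + 1/14·log_10(1/14)]
H(X,Y) = 0.9311 dits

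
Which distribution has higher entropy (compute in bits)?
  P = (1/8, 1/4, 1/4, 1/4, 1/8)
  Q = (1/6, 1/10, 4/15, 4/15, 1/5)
P

Computing entropies in bits:
H(P) = 2.2500
H(Q) = 2.2444

Distribution P has higher entropy.

Intuition: The distribution closer to uniform (more spread out) has higher entropy.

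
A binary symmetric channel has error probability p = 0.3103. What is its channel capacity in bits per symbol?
0.1065 bits

For a binary symmetric channel (BSC) with error probability p:
Capacity C = 1 - H(p) bits per symbol

where H(p) = -p log₂(p) - (1-p) log₂(1-p) is the binary entropy function.

H(0.3103) = 0.8935 bits
C = 1 - 0.8935 = 0.1065 bits per symbol

This means we can reliably transmit up to 0.1065 bits of information per channel use.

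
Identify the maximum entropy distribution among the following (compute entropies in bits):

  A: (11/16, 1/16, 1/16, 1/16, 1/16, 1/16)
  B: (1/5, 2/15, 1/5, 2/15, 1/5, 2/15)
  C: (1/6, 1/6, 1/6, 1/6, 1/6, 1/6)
C

For a discrete distribution over n outcomes, entropy is maximized by the uniform distribution.

Computing entropies:
H(A) = 1.6216 bits
H(B) = 2.5559 bits
H(C) = 2.5850 bits

The uniform distribution (where all probabilities equal 1/6) achieves the maximum entropy of log_2(6) = 2.5850 bits.

Distribution C has the highest entropy.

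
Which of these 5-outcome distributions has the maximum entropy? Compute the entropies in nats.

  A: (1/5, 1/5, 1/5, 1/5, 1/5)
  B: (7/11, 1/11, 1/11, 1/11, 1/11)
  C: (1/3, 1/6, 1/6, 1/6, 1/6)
A

For a discrete distribution over n outcomes, entropy is maximized by the uniform distribution.

Computing entropies:
H(A) = 1.6094 nats
H(B) = 1.1596 nats
H(C) = 1.5607 nats

The uniform distribution (where all probabilities equal 1/5) achieves the maximum entropy of log_e(5) = 1.6094 nats.

Distribution A has the highest entropy.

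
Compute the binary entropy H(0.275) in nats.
0.5882 nats

The binary entropy function is:
H(p) = -p log(p) - (1-p) log(1-p)

H(0.275) = -0.275 × log_e(0.275) - 0.725 × log_e(0.725)
H(0.275) = 0.5882 nats

Note: Binary entropy is maximized at p=0.5 (H=1 bit) and minimized at p=0 or p=1 (H=0).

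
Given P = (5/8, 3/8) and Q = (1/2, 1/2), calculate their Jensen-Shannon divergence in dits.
0.0035 dits

Jensen-Shannon divergence is:
JSD(P||Q) = 0.5 × D_KL(P||M) + 0.5 × D_KL(Q||M)
where M = 0.5 × (P + Q) is the mixture distribution.

M = 0.5 × (5/8, 3/8) + 0.5 × (1/2, 1/2) = (9/16, 7/16)

D_KL(P||M) = 0.0035 dits
D_KL(Q||M) = 0.0034 dits

JSD(P||Q) = 0.5 × 0.0035 + 0.5 × 0.0034 = 0.0035 dits

Unlike KL divergence, JSD is symmetric and bounded: 0 ≤ JSD ≤ log(2).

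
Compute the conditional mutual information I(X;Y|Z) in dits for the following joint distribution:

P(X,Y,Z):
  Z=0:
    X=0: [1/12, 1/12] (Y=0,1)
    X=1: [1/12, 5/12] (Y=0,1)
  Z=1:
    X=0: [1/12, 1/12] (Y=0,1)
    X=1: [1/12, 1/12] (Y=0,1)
0.0148 dits

Conditional mutual information: I(X;Y|Z) = H(X|Z) + H(Y|Z) - H(X,Y|Z)

H(Z) = 0.2764
H(X,Z) = 0.5396 → H(X|Z) = 0.2632
H(Y,Z) = 0.5396 → H(Y|Z) = 0.2632
H(X,Y,Z) = 0.7879 → H(X,Y|Z) = 0.5115

I(X;Y|Z) = 0.2632 + 0.2632 - 0.5115 = 0.0148 dits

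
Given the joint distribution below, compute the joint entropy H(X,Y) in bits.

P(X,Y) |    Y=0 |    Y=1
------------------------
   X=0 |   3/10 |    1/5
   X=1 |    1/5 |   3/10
1.9710 bits

Joint entropy is H(X,Y) = -Σ_{x,y} p(x,y) log p(x,y).

Summing over all non-zero entries:
H(X,Y) = -[3/10·log_2(3/10) + 1/5·log_2(1/5) + 1/5·log_2(1/5) + 3/10·log_2(3/10)]
H(X,Y) = 1.9710 bits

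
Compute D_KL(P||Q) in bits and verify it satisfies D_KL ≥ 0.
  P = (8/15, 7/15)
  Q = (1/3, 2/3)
0.1215 bits

KL divergence satisfies the Gibbs inequality: D_KL(P||Q) ≥ 0 for all distributions P, Q.

D_KL(P||Q) = Σ p(x) log(p(x)/q(x))
Term by term:
  x=0: 8/15 × log_2[(8/15)/(1/3)] = 0.3616
  x=1: 7/15 × log_2[(7/15)/(2/3)] = -0.2401
D_KL(P||Q) = 0.1215 bits

D_KL(P||Q) = 0.1215 ≥ 0 ✓

This non-negativity is a fundamental property: relative entropy cannot be negative because it measures how different Q is from P.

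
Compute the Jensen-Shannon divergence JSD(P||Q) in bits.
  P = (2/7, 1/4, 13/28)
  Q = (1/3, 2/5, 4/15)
0.0334 bits

Jensen-Shannon divergence is:
JSD(P||Q) = 0.5 × D_KL(P||M) + 0.5 × D_KL(Q||M)
where M = 0.5 × (P + Q) is the mixture distribution.

M = 0.5 × (2/7, 1/4, 13/28) + 0.5 × (1/3, 2/5, 4/15) = (0.309524, 13/40, 0.365476)

D_KL(P||M) = 0.0327 bits
D_KL(Q||M) = 0.0342 bits

JSD(P||Q) = 0.5 × 0.0327 + 0.5 × 0.0342 = 0.0334 bits

Unlike KL divergence, JSD is symmetric and bounded: 0 ≤ JSD ≤ log(2).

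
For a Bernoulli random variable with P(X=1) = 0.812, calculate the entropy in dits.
0.2099 dits

The binary entropy function is:
H(p) = -p log(p) - (1-p) log(1-p)

H(0.812) = -0.812 × log_10(0.812) - 0.188 × log_10(0.188)
H(0.812) = 0.2099 dits

Note: Binary entropy is maximized at p=0.5 (H=1 bit) and minimized at p=0 or p=1 (H=0).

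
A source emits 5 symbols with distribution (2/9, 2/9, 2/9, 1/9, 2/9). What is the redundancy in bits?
0.0409 bits

Redundancy measures how far a source is from maximum entropy:
R = H_max - H(X)

Maximum entropy for 5 symbols: H_max = log_2(5) = 2.3219 bits
Actual entropy: H(X) = 2.2810 bits
Redundancy: R = 2.3219 - 2.2810 = 0.0409 bits

This redundancy represents potential for compression: the source could be compressed by 0.0409 bits per symbol.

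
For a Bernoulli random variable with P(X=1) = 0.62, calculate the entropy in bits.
0.9580 bits

The binary entropy function is:
H(p) = -p log(p) - (1-p) log(1-p)

H(0.62) = -0.62 × log_2(0.62) - 0.38 × log_2(0.38)
H(0.62) = 0.9580 bits

Note: Binary entropy is maximized at p=0.5 (H=1 bit) and minimized at p=0 or p=1 (H=0).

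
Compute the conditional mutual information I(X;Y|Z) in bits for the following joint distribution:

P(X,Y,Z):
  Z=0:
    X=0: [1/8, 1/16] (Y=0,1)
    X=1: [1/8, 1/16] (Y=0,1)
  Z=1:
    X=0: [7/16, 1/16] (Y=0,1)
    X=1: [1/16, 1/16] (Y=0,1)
0.0544 bits

Conditional mutual information: I(X;Y|Z) = H(X|Z) + H(Y|Z) - H(X,Y|Z)

H(Z) = 0.9544
H(X,Z) = 1.7806 → H(X|Z) = 0.8262
H(Y,Z) = 1.7500 → H(Y|Z) = 0.7956
H(X,Y,Z) = 2.5218 → H(X,Y|Z) = 1.5673

I(X;Y|Z) = 0.8262 + 0.7956 - 1.5673 = 0.0544 bits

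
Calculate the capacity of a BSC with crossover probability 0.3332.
0.0818 bits

For a binary symmetric channel (BSC) with error probability p:
Capacity C = 1 - H(p) bits per symbol

where H(p) = -p log₂(p) - (1-p) log₂(1-p) is the binary entropy function.

H(0.3332) = 0.9182 bits
C = 1 - 0.9182 = 0.0818 bits per symbol

This means we can reliably transmit up to 0.0818 bits of information per channel use.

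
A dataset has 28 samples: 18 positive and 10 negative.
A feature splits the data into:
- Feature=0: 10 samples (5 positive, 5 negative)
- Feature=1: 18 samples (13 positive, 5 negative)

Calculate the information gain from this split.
0.0352 bits

Information Gain = H(Y) - H(Y|Feature)

Before split:
P(positive) = 18/28 = 0.6429
H(Y) = 0.9403 bits

After split:
Feature=0: H = 1.0000 bits (weight = 10/28)
Feature=1: H = 0.8524 bits (weight = 18/28)
H(Y|Feature) = (10/28)×1.0000 + (18/28)×0.8524 = 0.9051 bits

Information Gain = 0.9403 - 0.9051 = 0.0352 bits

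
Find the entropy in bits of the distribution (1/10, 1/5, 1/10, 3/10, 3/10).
2.1710 bits

Shannon entropy is H(X) = -Σ p(x) log p(x).

For P = (1/10, 1/5, 1/10, 3/10, 3/10):
H = -1/10 × log_2(1/10) -1/5 × log_2(1/5) -1/10 × log_2(1/10) -3/10 × log_2(3/10) -3/10 × log_2(3/10)
H = 2.1710 bits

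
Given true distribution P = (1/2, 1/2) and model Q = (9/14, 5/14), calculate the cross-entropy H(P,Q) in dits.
0.3195 dits

Cross-entropy: H(P,Q) = -Σ p(x) log q(x)

Alternatively: H(P,Q) = H(P) + D_KL(P||Q)
H(P) = 0.3010 dits
D_KL(P||Q) = 0.0185 dits

H(P,Q) = 0.3010 + 0.0185 = 0.3195 dits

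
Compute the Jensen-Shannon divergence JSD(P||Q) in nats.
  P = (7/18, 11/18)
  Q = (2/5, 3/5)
0.0001 nats

Jensen-Shannon divergence is:
JSD(P||Q) = 0.5 × D_KL(P||M) + 0.5 × D_KL(Q||M)
where M = 0.5 × (P + Q) is the mixture distribution.

M = 0.5 × (7/18, 11/18) + 0.5 × (2/5, 3/5) = (0.394444, 0.605556)

D_KL(P||M) = 0.0001 nats
D_KL(Q||M) = 0.0001 nats

JSD(P||Q) = 0.5 × 0.0001 + 0.5 × 0.0001 = 0.0001 nats

Unlike KL divergence, JSD is symmetric and bounded: 0 ≤ JSD ≤ log(2).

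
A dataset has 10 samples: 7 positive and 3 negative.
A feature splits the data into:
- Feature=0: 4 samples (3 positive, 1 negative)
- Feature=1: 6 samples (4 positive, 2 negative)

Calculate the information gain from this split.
0.0058 bits

Information Gain = H(Y) - H(Y|Feature)

Before split:
P(positive) = 7/10 = 0.7000
H(Y) = 0.8813 bits

After split:
Feature=0: H = 0.8113 bits (weight = 4/10)
Feature=1: H = 0.9183 bits (weight = 6/10)
H(Y|Feature) = (4/10)×0.8113 + (6/10)×0.9183 = 0.8755 bits

Information Gain = 0.8813 - 0.8755 = 0.0058 bits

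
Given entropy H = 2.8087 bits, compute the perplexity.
7.0065

Perplexity is 2^H (or exp(H) for natural log).

H = 2.8087 bits
Perplexity = 2^2.8087 = 7.0065

Interpretation: The model's uncertainty is equivalent to choosing uniformly among 7.0 options.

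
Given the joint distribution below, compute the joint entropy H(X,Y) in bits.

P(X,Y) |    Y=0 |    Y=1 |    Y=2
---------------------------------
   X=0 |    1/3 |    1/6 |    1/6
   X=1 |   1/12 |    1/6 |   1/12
2.4183 bits

Joint entropy is H(X,Y) = -Σ_{x,y} p(x,y) log p(x,y).

Summing over all non-zero entries:
H(X,Y) = -[1/3·log_2(1/3) + 1/6·log_2(1/6) + 1/6·log_2(1/6) + 1/12·log_2(1/12) + 1/6·log_2(1/6) + 1/12·log_2(1/12)]
H(X,Y) = 2.4183 bits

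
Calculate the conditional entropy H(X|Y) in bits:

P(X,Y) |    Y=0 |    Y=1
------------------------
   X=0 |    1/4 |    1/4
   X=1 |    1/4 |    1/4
1.0000 bits

Using the chain rule: H(X|Y) = H(X,Y) - H(Y)

First, compute H(X,Y) = 2.0000 bits

Marginal P(Y) = (1/2, 1/2)
H(Y) = 1.0000 bits

H(X|Y) = H(X,Y) - H(Y) = 2.0000 - 1.0000 = 1.0000 bits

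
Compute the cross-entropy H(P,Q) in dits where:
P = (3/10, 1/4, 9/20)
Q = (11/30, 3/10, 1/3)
0.4761 dits

Cross-entropy: H(P,Q) = -Σ p(x) log q(x)

Alternatively: H(P,Q) = H(P) + D_KL(P||Q)
H(P) = 0.4634 dits
D_KL(P||Q) = 0.0127 dits

H(P,Q) = 0.4634 + 0.0127 = 0.4761 dits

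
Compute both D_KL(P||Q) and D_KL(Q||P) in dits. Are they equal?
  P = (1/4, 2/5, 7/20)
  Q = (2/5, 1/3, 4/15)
D_KL(P||Q) = 0.0220, D_KL(Q||P) = 0.0238

KL divergence is not symmetric: D_KL(P||Q) ≠ D_KL(Q||P) in general.

D_KL(P||Q) = 0.0220 dits
D_KL(Q||P) = 0.0238 dits

No, they are not equal!

This asymmetry is why KL divergence is not a true distance metric.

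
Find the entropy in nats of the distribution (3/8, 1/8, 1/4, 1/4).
1.3209 nats

Shannon entropy is H(X) = -Σ p(x) log p(x).

For P = (3/8, 1/8, 1/4, 1/4):
H = -3/8 × log_e(3/8) -1/8 × log_e(1/8) -1/4 × log_e(1/4) -1/4 × log_e(1/4)
H = 1.3209 nats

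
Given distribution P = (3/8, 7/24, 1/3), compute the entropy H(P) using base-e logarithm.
1.0934 nats

Shannon entropy is H(X) = -Σ p(x) log p(x).

For P = (3/8, 7/24, 1/3):
H = -3/8 × log_e(3/8) -7/24 × log_e(7/24) -1/3 × log_e(1/3)
H = 1.0934 nats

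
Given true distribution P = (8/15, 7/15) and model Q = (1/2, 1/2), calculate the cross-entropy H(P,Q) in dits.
0.3010 dits

Cross-entropy: H(P,Q) = -Σ p(x) log q(x)

Alternatively: H(P,Q) = H(P) + D_KL(P||Q)
H(P) = 0.3001 dits
D_KL(P||Q) = 0.0010 dits

H(P,Q) = 0.3001 + 0.0010 = 0.3010 dits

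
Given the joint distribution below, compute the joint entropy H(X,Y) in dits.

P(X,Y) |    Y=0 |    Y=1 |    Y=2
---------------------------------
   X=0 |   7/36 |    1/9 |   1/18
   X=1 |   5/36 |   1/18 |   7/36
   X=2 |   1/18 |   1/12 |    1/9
0.9069 dits

Joint entropy is H(X,Y) = -Σ_{x,y} p(x,y) log p(x,y).

Summing over all non-zero entries:
H(X,Y) = -[7/36·log_10(7/36) + 1/9·log_10(1/9) + 1/18·log_10(1/18) + 5/36·log_10(5/36) + 1/18·log_10(1/18) + 7/36·log_10(7/36) + 1/18·log_10(1/18) + 1/12·log_10(1/12) + 1/9·log_10(1/9)]
H(X,Y) = 0.9069 dits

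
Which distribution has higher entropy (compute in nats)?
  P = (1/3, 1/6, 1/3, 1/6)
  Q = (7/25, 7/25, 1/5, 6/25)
Q

Computing entropies in nats:
H(P) = 1.3297
H(Q) = 1.3773

Distribution Q has higher entropy.

Intuition: The distribution closer to uniform (more spread out) has higher entropy.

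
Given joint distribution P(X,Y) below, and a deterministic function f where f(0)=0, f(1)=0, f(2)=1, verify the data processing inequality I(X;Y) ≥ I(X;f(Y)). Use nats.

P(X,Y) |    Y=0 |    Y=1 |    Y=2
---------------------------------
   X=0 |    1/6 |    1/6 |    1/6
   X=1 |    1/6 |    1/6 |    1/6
I(X;Y) = 0.0000, I(X;f(Y)) = 0.0000, inequality holds: 0.0000 ≥ 0.0000

Data Processing Inequality: For any Markov chain X → Y → Z, we have I(X;Y) ≥ I(X;Z).

Here Z = f(Y) is a deterministic function of Y, forming X → Y → Z.

Original I(X;Y) = 0.0000 nats

After applying f:
P(X,Z) where Z=f(Y):
- P(X,Z=0) = P(X,Y=0) + P(X,Y=1)
- P(X,Z=1) = P(X,Y=2)

I(X;Z) = I(X;f(Y)) = 0.0000 nats

Verification: 0.0000 ≥ 0.0000 ✓

Information cannot be created by processing; the function f can only lose information about X.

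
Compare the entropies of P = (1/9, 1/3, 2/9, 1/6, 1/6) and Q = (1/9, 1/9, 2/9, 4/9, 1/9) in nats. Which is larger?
P

Computing entropies in nats:
H(P) = 1.5418
H(Q) = 1.4271

Distribution P has higher entropy.

Intuition: The distribution closer to uniform (more spread out) has higher entropy.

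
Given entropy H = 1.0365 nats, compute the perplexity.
2.8193

Perplexity is e^H (or exp(H) for natural log).

H = 1.0365 nats
Perplexity = e^1.0365 = 2.8193

Interpretation: The model's uncertainty is equivalent to choosing uniformly among 2.8 options.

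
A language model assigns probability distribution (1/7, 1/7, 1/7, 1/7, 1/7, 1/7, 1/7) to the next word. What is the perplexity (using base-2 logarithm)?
7.0000

Perplexity is 2^H (or exp(H) for natural log).

First, H = -Σ p log p = 2.8074 bits
Perplexity = 2^2.8074 = 7.0000

Interpretation: The model's uncertainty is equivalent to choosing uniformly among 7.0 options.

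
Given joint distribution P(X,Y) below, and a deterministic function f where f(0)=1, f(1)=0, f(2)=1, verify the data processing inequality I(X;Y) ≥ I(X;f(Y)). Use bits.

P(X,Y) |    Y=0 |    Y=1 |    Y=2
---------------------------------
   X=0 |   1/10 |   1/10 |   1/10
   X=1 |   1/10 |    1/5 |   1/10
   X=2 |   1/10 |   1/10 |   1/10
I(X;Y) = 0.0200, I(X;f(Y)) = 0.0200, inequality holds: 0.0200 ≥ 0.0200

Data Processing Inequality: For any Markov chain X → Y → Z, we have I(X;Y) ≥ I(X;Z).

Here Z = f(Y) is a deterministic function of Y, forming X → Y → Z.

Original I(X;Y) = 0.0200 bits

After applying f:
P(X,Z) where Z=f(Y):
- P(X,Z=0) = P(X,Y=1)
- P(X,Z=1) = P(X,Y=0) + P(X,Y=2)

I(X;Z) = I(X;f(Y)) = 0.0200 bits

Verification: 0.0200 ≥ 0.0200 ✓

Information cannot be created by processing; the function f can only lose information about X.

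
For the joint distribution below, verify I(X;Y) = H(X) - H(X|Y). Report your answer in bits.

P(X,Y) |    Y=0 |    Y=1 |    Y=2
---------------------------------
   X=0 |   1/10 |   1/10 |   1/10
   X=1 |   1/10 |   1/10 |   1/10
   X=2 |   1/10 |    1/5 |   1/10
I(X;Y) = 0.0200 bits

Mutual information has multiple equivalent forms:
- I(X;Y) = H(X) - H(X|Y)
- I(X;Y) = H(Y) - H(Y|X)
- I(X;Y) = H(X) + H(Y) - H(X,Y)

Computing all quantities:
H(X) = 1.5710, H(Y) = 1.5710, H(X,Y) = 3.1219
H(X|Y) = 1.5510, H(Y|X) = 1.5510

Verification:
H(X) - H(X|Y) = 1.5710 - 1.5510 = 0.0200
H(Y) - H(Y|X) = 1.5710 - 1.5510 = 0.0200
H(X) + H(Y) - H(X,Y) = 1.5710 + 1.5710 - 3.1219 = 0.0200

All forms give I(X;Y) = 0.0200 bits. ✓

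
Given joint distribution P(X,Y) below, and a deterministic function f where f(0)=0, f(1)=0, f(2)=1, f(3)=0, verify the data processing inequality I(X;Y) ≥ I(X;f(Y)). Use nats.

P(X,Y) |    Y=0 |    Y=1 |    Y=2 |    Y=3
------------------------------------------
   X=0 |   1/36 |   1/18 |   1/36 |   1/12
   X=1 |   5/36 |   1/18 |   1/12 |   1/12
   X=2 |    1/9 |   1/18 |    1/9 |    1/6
I(X;Y) = 0.0384, I(X;f(Y)) = 0.0050, inequality holds: 0.0384 ≥ 0.0050

Data Processing Inequality: For any Markov chain X → Y → Z, we have I(X;Y) ≥ I(X;Z).

Here Z = f(Y) is a deterministic function of Y, forming X → Y → Z.

Original I(X;Y) = 0.0384 nats

After applying f:
P(X,Z) where Z=f(Y):
- P(X,Z=0) = P(X,Y=0) + P(X,Y=1) + P(X,Y=3)
- P(X,Z=1) = P(X,Y=2)

I(X;Z) = I(X;f(Y)) = 0.0050 nats

Verification: 0.0384 ≥ 0.0050 ✓

Information cannot be created by processing; the function f can only lose information about X.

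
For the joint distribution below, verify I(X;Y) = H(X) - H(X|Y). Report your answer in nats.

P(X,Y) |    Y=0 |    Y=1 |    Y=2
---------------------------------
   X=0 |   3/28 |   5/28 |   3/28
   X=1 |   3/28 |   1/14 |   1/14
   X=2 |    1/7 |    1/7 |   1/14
I(X;Y) = 0.0156 nats

Mutual information has multiple equivalent forms:
- I(X;Y) = H(X) - H(X|Y)
- I(X;Y) = H(Y) - H(Y|X)
- I(X;Y) = H(X) + H(Y) - H(X,Y)

Computing all quantities:
H(X) = 1.0813, H(Y) = 1.0813, H(X,Y) = 2.1471
H(X|Y) = 1.0657, H(Y|X) = 1.0657

Verification:
H(X) - H(X|Y) = 1.0813 - 1.0657 = 0.0156
H(Y) - H(Y|X) = 1.0813 - 1.0657 = 0.0156
H(X) + H(Y) - H(X,Y) = 1.0813 + 1.0813 - 2.1471 = 0.0156

All forms give I(X;Y) = 0.0156 nats. ✓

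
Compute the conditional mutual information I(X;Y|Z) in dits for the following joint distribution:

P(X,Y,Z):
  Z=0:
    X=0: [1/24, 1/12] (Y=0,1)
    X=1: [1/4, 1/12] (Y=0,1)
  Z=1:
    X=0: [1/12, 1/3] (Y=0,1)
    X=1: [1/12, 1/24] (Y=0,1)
0.0346 dits

Conditional mutual information: I(X;Y|Z) = H(X|Z) + H(Y|Z) - H(X,Y|Z)

H(Z) = 0.2995
H(X,Z) = 0.5432 → H(X|Z) = 0.2437
H(Y,Z) = 0.5752 → H(Y|Z) = 0.2757
H(X,Y,Z) = 0.7843 → H(X,Y|Z) = 0.4848

I(X;Y|Z) = 0.2437 + 0.2757 - 0.4848 = 0.0346 dits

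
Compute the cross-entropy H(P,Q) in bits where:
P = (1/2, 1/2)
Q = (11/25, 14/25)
1.0105 bits

Cross-entropy: H(P,Q) = -Σ p(x) log q(x)

Alternatively: H(P,Q) = H(P) + D_KL(P||Q)
H(P) = 1.0000 bits
D_KL(P||Q) = 0.0105 bits

H(P,Q) = 1.0000 + 0.0105 = 1.0105 bits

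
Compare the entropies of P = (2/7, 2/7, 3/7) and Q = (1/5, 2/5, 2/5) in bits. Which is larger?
P

Computing entropies in bits:
H(P) = 1.5567
H(Q) = 1.5219

Distribution P has higher entropy.

Intuition: The distribution closer to uniform (more spread out) has higher entropy.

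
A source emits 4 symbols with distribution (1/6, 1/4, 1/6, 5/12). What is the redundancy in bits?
0.1121 bits

Redundancy measures how far a source is from maximum entropy:
R = H_max - H(X)

Maximum entropy for 4 symbols: H_max = log_2(4) = 2.0000 bits
Actual entropy: H(X) = 1.8879 bits
Redundancy: R = 2.0000 - 1.8879 = 0.1121 bits

This redundancy represents potential for compression: the source could be compressed by 0.1121 bits per symbol.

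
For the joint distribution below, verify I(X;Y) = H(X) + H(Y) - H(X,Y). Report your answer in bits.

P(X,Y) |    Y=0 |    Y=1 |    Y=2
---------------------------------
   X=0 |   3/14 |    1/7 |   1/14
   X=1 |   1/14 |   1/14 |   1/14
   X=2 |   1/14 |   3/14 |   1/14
I(X;Y) = 0.0760 bits

Mutual information has multiple equivalent forms:
- I(X;Y) = H(X) - H(X|Y)
- I(X;Y) = H(Y) - H(Y|X)
- I(X;Y) = H(X) + H(Y) - H(X,Y)

Computing all quantities:
H(X) = 1.5306, H(Y) = 1.5306, H(X,Y) = 2.9852
H(X|Y) = 1.4546, H(Y|X) = 1.4546

Verification:
H(X) - H(X|Y) = 1.5306 - 1.4546 = 0.0760
H(Y) - H(Y|X) = 1.5306 - 1.4546 = 0.0760
H(X) + H(Y) - H(X,Y) = 1.5306 + 1.5306 - 2.9852 = 0.0760

All forms give I(X;Y) = 0.0760 bits. ✓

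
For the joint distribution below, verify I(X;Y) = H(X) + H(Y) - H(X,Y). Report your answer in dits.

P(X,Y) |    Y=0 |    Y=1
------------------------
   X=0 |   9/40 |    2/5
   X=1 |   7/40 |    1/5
I(X;Y) = 0.0024 dits

Mutual information has multiple equivalent forms:
- I(X;Y) = H(X) - H(X|Y)
- I(X;Y) = H(Y) - H(Y|X)
- I(X;Y) = H(X) + H(Y) - H(X,Y)

Computing all quantities:
H(X) = 0.2873, H(Y) = 0.2923, H(X,Y) = 0.5772
H(X|Y) = 0.2849, H(Y|X) = 0.2899

Verification:
H(X) - H(X|Y) = 0.2873 - 0.2849 = 0.0024
H(Y) - H(Y|X) = 0.2923 - 0.2899 = 0.0024
H(X) + H(Y) - H(X,Y) = 0.2873 + 0.2923 - 0.5772 = 0.0024

All forms give I(X;Y) = 0.0024 dits. ✓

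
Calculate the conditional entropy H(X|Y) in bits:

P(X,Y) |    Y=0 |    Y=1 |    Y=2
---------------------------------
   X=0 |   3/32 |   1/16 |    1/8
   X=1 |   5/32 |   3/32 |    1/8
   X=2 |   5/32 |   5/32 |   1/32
1.4849 bits

Using the chain rule: H(X|Y) = H(X,Y) - H(Y)

First, compute H(X,Y) = 3.0519 bits

Marginal P(Y) = (13/32, 5/16, 9/32)
H(Y) = 1.5671 bits

H(X|Y) = H(X,Y) - H(Y) = 3.0519 - 1.5671 = 1.4849 bits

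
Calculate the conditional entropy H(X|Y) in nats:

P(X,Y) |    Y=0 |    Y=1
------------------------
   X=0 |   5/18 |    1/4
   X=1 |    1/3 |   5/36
0.6745 nats

Using the chain rule: H(X|Y) = H(X,Y) - H(Y)

First, compute H(X,Y) = 1.3428 nats

Marginal P(Y) = (11/18, 7/18)
H(Y) = 0.6682 nats

H(X|Y) = H(X,Y) - H(Y) = 1.3428 - 0.6682 = 0.6745 nats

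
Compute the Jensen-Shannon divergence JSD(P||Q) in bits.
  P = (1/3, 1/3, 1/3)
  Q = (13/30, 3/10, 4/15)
0.0080 bits

Jensen-Shannon divergence is:
JSD(P||Q) = 0.5 × D_KL(P||M) + 0.5 × D_KL(Q||M)
where M = 0.5 × (P + Q) is the mixture distribution.

M = 0.5 × (1/3, 1/3, 1/3) + 0.5 × (13/30, 3/10, 4/15) = (0.383333, 0.316667, 3/10)

D_KL(P||M) = 0.0081 bits
D_KL(Q||M) = 0.0079 bits

JSD(P||Q) = 0.5 × 0.0081 + 0.5 × 0.0079 = 0.0080 bits

Unlike KL divergence, JSD is symmetric and bounded: 0 ≤ JSD ≤ log(2).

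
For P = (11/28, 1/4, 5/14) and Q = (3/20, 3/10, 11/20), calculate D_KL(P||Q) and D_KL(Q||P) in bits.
D_KL(P||Q) = 0.2575, D_KL(Q||P) = 0.2132

KL divergence is not symmetric: D_KL(P||Q) ≠ D_KL(Q||P) in general.

D_KL(P||Q) = 0.2575 bits
D_KL(Q||P) = 0.2132 bits

No, they are not equal!

This asymmetry is why KL divergence is not a true distance metric.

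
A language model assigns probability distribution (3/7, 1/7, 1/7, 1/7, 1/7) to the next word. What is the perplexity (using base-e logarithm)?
4.3714

Perplexity is e^H (or exp(H) for natural log).

First, H = -Σ p log p = 1.4751 nats
Perplexity = e^1.4751 = 4.3714

Interpretation: The model's uncertainty is equivalent to choosing uniformly among 4.4 options.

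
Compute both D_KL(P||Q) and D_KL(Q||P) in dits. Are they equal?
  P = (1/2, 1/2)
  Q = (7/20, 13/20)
D_KL(P||Q) = 0.0205, D_KL(Q||P) = 0.0198

KL divergence is not symmetric: D_KL(P||Q) ≠ D_KL(Q||P) in general.

D_KL(P||Q) = 0.0205 dits
D_KL(Q||P) = 0.0198 dits

No, they are not equal!

This asymmetry is why KL divergence is not a true distance metric.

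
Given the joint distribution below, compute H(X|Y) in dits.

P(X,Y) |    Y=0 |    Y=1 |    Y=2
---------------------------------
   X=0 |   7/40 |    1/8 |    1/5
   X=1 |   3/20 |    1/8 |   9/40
0.3003 dits

Using the chain rule: H(X|Y) = H(X,Y) - H(Y)

First, compute H(X,Y) = 0.7674 dits

Marginal P(Y) = (13/40, 1/4, 17/40)
H(Y) = 0.4671 dits

H(X|Y) = H(X,Y) - H(Y) = 0.7674 - 0.4671 = 0.3003 dits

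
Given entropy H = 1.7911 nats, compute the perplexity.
5.9960

Perplexity is e^H (or exp(H) for natural log).

H = 1.7911 nats
Perplexity = e^1.7911 = 5.9960

Interpretation: The model's uncertainty is equivalent to choosing uniformly among 6.0 options.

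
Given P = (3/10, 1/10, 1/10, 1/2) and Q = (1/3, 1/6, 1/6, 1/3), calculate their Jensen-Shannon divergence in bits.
0.0249 bits

Jensen-Shannon divergence is:
JSD(P||Q) = 0.5 × D_KL(P||M) + 0.5 × D_KL(Q||M)
where M = 0.5 × (P + Q) is the mixture distribution.

M = 0.5 × (3/10, 1/10, 1/10, 1/2) + 0.5 × (1/3, 1/6, 1/6, 1/3) = (0.316667, 2/15, 2/15, 5/12)

D_KL(P||M) = 0.0251 bits
D_KL(Q||M) = 0.0247 bits

JSD(P||Q) = 0.5 × 0.0251 + 0.5 × 0.0247 = 0.0249 bits

Unlike KL divergence, JSD is symmetric and bounded: 0 ≤ JSD ≤ log(2).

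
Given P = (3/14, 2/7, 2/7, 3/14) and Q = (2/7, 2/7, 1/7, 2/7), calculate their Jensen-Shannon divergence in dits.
0.0075 dits

Jensen-Shannon divergence is:
JSD(P||Q) = 0.5 × D_KL(P||M) + 0.5 × D_KL(Q||M)
where M = 0.5 × (P + Q) is the mixture distribution.

M = 0.5 × (3/14, 2/7, 2/7, 3/14) + 0.5 × (2/7, 2/7, 1/7, 2/7) = (1/4, 2/7, 3/14, 1/4)

D_KL(P||M) = 0.0070 dits
D_KL(Q||M) = 0.0080 dits

JSD(P||Q) = 0.5 × 0.0070 + 0.5 × 0.0080 = 0.0075 dits

Unlike KL divergence, JSD is symmetric and bounded: 0 ≤ JSD ≤ log(2).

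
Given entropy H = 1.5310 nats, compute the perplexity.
4.6228

Perplexity is e^H (or exp(H) for natural log).

H = 1.5310 nats
Perplexity = e^1.5310 = 4.6228

Interpretation: The model's uncertainty is equivalent to choosing uniformly among 4.6 options.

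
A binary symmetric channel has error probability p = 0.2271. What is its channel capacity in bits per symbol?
0.2271 bits

For a binary symmetric channel (BSC) with error probability p:
Capacity C = 1 - H(p) bits per symbol

where H(p) = -p log₂(p) - (1-p) log₂(1-p) is the binary entropy function.

H(0.2271) = 0.7729 bits
C = 1 - 0.7729 = 0.2271 bits per symbol

This means we can reliably transmit up to 0.2271 bits of information per channel use.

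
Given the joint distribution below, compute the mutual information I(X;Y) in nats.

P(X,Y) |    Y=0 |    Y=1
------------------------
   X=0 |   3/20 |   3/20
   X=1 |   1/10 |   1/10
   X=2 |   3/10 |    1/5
0.0051 nats

Mutual information: I(X;Y) = H(X) + H(Y) - H(X,Y)

Marginals:
P(X) = (3/10, 1/5, 1/2), H(X) = 1.0297 nats
P(Y) = (11/20, 9/20), H(Y) = 0.6881 nats

Joint entropy: H(X,Y) = 1.7127 nats

I(X;Y) = 1.0297 + 0.6881 - 1.7127 = 0.0051 nats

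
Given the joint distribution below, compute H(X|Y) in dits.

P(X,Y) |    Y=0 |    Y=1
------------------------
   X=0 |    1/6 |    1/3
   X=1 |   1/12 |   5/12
0.2929 dits

Using the chain rule: H(X|Y) = H(X,Y) - H(Y)

First, compute H(X,Y) = 0.5371 dits

Marginal P(Y) = (1/4, 3/4)
H(Y) = 0.2442 dits

H(X|Y) = H(X,Y) - H(Y) = 0.5371 - 0.2442 = 0.2929 dits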